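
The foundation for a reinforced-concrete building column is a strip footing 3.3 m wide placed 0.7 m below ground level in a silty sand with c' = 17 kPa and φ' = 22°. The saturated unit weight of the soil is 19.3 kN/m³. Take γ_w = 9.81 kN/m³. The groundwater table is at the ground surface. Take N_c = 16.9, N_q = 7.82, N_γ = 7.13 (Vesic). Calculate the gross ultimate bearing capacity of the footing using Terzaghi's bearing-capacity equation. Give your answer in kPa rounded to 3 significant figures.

Water table at ground surface, so effective unit weight γ' = 19.3 − 9.81 = 9.49 kN/m³ is used throughout; overburden q = 9.49 × 0.7 = 6.643 kPa; the same γ' applies in the ½γBN_γ term.
Cohesion term c·N_c = 17 × 16.9 = 287.3 kPa; surcharge term q·N_q = 6.643 × 7.82 = 51.948 kPa; self-weight term 0.5·γ·B·N_γ = 0.5 × 9.49 × 3.3 × 7.13 = 111.65 kPa.
q_ult = 287.3 + 51.948 + 111.65 = 450.89 kPa.

q_ult ≈ 451 kPa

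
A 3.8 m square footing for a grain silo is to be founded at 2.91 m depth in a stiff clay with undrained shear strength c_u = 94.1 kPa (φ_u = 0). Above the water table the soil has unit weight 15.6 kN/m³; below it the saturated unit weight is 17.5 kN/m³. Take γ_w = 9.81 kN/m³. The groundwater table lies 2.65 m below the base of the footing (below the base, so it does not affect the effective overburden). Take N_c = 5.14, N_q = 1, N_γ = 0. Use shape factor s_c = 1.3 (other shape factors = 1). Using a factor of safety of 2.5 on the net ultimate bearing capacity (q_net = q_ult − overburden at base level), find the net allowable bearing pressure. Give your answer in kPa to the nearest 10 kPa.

q = γ·D_f = 15.6 × 2.91 = 45.396 kPa.
c·N_c·s_c = 94.1 × 5.14 × 1.3 = 628.78 kPa
q·N_q = 45.396 × 1 = 45.396 kPa
q_ult = 628.78 + 45.396 = 674.17 kPa.
q_net = 674.17 − 45.396 = 628.78 kPa.
q_all(net) = 628.78 / 2.5 = 251.51 kPa.

q_all(net) ≈ 250 kPa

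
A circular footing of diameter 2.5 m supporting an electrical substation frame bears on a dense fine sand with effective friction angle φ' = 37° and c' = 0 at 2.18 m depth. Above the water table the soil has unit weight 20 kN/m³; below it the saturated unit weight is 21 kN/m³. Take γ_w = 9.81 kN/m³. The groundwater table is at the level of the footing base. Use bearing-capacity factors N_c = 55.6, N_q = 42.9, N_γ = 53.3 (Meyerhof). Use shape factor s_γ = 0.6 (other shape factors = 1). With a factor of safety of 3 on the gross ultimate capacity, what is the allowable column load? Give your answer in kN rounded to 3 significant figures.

q = γ·D_f = 20 × 2.18 = 43.6 kPa.
For the ½γBN_γ term take γ' = 21 − 9.81 = 11.19 kN/m³ (soil below base is submerged).
q·N_q = 43.6 × 42.9 = 1870.4 kPa
0.5·γ·B·N_γ·s_γ = 0.5 × 11.19 × 2.5 × 53.3 × 0.6 = 447.32 kPa
q_ult = 1870.4 + 447.32 = 2317.8 kPa.
Gross allowable pressure q_all = 2317.8 / 3 = 772.59 kPa.
Footing area = 4.9087 m², so allowable column load = 772.59 × 4.9087 = 3792.4 kN.

P_all ≈ 3790 kN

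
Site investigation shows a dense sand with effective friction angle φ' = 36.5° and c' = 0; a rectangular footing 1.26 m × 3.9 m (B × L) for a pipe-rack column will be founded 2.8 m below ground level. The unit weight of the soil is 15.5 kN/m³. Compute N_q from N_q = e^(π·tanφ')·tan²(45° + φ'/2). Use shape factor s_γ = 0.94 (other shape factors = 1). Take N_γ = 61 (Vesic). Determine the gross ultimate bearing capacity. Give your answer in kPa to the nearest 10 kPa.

tan36.5° = 0.74, so N_q = e^(π×0.74)·tan²(63.25°) = 10.223 × 3.936 = 40.24.
Overburden at base level: q = 15.5 × 2.8 = 43.4 kPa.
Surcharge term q·N_q = 43.4 × 40.24 = 1746.4 kPa; self-weight term 0.5·γ·B·N_γ·s_γ = 0.5 × 15.5 × 1.26 × 61 × 0.94 = 559.93 kPa.
q_ult = 1746.4 + 559.93 = 2306.3 kPa.

q_ult ≈ 2310 kPa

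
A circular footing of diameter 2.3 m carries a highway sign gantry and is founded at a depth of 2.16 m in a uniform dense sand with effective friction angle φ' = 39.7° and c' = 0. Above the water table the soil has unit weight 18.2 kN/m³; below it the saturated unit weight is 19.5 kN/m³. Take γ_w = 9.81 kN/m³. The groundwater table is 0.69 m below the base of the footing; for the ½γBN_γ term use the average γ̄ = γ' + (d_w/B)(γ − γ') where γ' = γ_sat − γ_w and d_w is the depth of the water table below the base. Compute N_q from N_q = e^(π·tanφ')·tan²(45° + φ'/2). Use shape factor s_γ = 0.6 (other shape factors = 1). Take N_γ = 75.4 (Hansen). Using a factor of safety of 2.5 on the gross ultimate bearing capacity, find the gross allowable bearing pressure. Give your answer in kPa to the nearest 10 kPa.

N_q = e^(π·tan39.7°)·tan²(64.85°) = 61.58.
q = γ·D_f = 18.2 × 2.16 = 39.312 kPa.
γ' = 9.69 kN/m³; averaging over the depth B below the base, γ̄ = γ' + (d_w/B)(γ − γ') = 12.243 kN/m³.
q·N_q = 39.312 × 61.583 = 2420.9 kPa
0.5·γ·B·N_γ·s_γ = 0.5 × 12.243 × 2.3 × 75.4 × 0.6 = 636.95 kPa
q_ult = 2420.9 + 636.95 = 3057.9 kPa.
q_all = 3057.9 / 2.5 = 1223.2 kPa.

q_all ≈ 1220 kPa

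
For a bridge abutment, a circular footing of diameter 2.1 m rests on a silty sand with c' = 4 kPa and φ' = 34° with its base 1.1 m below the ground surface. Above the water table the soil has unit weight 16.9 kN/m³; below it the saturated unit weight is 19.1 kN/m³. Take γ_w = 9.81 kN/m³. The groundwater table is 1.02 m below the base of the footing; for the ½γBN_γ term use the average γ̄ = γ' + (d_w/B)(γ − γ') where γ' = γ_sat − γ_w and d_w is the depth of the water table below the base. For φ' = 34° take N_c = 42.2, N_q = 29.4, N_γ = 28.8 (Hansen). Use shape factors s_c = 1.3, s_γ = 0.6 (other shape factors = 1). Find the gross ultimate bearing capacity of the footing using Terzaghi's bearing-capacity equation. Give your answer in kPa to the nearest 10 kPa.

q = γ·D_f = 16.9 × 1.1 = 18.59 kPa.
γ' = 9.29 kN/m³; averaging over the depth B below the base, γ̄ = γ' + (d_w/B)(γ − γ') = 12.986 kN/m³.
c·N_c·s_c = 4 × 42.2 × 1.3 = 219.44 kPa
q·N_q = 18.59 × 29.4 = 546.55 kPa
0.5·γ·B·N_γ·s_γ = 0.5 × 12.986 × 2.1 × 28.8 × 0.6 = 235.62 kPa
q_ult = 219.44 + 546.55 + 235.62 = 1001.6 kPa.

q_ult ≈ 1000 kPa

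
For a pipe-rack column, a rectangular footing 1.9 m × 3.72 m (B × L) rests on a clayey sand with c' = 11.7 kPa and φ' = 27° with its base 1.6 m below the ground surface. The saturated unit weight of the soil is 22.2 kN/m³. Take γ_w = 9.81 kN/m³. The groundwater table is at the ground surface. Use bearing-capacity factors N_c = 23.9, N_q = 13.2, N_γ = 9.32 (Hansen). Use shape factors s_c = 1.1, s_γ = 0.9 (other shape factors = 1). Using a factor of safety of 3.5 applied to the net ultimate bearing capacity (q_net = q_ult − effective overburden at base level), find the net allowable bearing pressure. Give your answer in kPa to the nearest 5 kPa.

q_all(net) ≈ 185 kPa

With the water table at the surface the whole profile is submerged: γ' = 22.2 − 9.81 = 12.39 kN/m³, so q = γ'·D_f = 19.824 kPa; the same γ' applies in the ½γBN_γ term.
q_ult = c·N_c·s_c + q·N_q + 0.5·γ·B·N_γ·s_γ
     = 11.7 × 23.9 × 1.1 + 19.824 × 13.2 + 0.5 × 12.39 × 1.9 × 9.32 × 0.9
     = 307.59 + 261.68 + 98.731 = 668 kPa.
Net ultimate: q_net = 668 − 19.824 = 648.18 kPa.
q_all(net) = 648.18 / 3.5 = 185.19 kPa.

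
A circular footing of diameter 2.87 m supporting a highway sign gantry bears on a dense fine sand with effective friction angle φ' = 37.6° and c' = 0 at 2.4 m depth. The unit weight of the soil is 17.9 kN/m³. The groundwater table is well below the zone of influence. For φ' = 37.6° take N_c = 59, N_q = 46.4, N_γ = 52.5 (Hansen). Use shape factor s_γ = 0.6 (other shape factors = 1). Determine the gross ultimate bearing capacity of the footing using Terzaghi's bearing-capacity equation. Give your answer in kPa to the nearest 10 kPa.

q_ult ≈ 2800 kPa

Overburden at base level: q = 17.9 × 2.4 = 42.96 kPa.
Surcharge term q·N_q = 42.96 × 46.4 = 1993.3 kPa; self-weight term 0.5·γ·B·N_γ·s_γ = 0.5 × 17.9 × 2.87 × 52.5 × 0.6 = 809.12 kPa.
q_ult = 1993.3 + 809.12 = 2802.5 kPa.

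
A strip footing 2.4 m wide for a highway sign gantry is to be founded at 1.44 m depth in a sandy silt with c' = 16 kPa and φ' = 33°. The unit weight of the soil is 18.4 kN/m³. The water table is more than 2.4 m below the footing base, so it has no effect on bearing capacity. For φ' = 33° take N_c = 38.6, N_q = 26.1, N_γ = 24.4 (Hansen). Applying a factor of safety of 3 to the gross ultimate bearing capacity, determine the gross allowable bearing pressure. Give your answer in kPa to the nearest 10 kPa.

Effective surcharge at the founding depth q = γ·D_f = 18.4 × 1.44 = 26.496 kPa.
q_ult = c·N_c + q·N_q + 0.5·γ·B·N_γ
     = 16 × 38.6 + 26.496 × 26.1 + 0.5 × 18.4 × 2.4 × 24.4
     = 617.6 + 691.55 + 538.75 = 1847.9 kPa.
q_all = q_ult / FS = 1847.9 / 3 = 615.97 kPa.

q_all ≈ 620 kPa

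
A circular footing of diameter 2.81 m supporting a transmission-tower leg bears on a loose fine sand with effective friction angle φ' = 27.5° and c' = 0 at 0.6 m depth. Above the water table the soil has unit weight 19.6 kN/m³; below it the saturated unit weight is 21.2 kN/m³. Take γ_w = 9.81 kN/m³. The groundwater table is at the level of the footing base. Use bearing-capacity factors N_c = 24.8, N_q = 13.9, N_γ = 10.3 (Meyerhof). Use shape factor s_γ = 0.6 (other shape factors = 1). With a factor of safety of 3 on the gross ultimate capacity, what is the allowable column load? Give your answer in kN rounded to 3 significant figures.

P_all ≈ 542 kN

Overburden at base level: q = 19.6 × 0.6 = 11.76 kPa.
Below the base the soil is submerged, so the ½γBN_γ term uses γ' = 21.2 − 9.81 = 11.39 kN/m³.
Surcharge term q·N_q = 11.76 × 13.9 = 163.46 kPa; self-weight term 0.5·γ·B·N_γ·s_γ = 0.5 × 11.39 × 2.81 × 10.3 × 0.6 = 98.898 kPa.
q_ult = 163.46 + 98.898 = 262.36 kPa.
Gross allowable pressure q_all = 262.36 / 3 = 87.454 kPa.
Footing area = 6.2016 m², so allowable column load = 87.454 × 6.2016 = 542.36 kN.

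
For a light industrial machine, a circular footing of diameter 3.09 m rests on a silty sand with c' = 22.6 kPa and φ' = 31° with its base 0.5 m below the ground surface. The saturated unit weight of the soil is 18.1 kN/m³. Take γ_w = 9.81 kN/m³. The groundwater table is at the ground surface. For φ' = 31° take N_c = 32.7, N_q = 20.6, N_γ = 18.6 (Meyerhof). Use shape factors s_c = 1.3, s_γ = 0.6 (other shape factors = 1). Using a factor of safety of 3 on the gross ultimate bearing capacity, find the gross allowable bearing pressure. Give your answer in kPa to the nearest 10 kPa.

With the water table at the surface the whole profile is submerged: γ' = 18.1 − 9.81 = 8.29 kN/m³, so q = γ'·D_f = 4.145 kPa; the same γ' applies in the ½γBN_γ term.
q_ult = c·N_c·s_c + q·N_q + 0.5·γ·B·N_γ·s_γ
     = 22.6 × 32.7 × 1.3 + 4.145 × 20.6 + 0.5 × 8.29 × 3.09 × 18.6 × 0.6
     = 960.73 + 85.387 + 142.94 = 1189.1 kPa.
q_all = 1189.1 / 3 = 396.35 kPa.

q_all ≈ 400 kPa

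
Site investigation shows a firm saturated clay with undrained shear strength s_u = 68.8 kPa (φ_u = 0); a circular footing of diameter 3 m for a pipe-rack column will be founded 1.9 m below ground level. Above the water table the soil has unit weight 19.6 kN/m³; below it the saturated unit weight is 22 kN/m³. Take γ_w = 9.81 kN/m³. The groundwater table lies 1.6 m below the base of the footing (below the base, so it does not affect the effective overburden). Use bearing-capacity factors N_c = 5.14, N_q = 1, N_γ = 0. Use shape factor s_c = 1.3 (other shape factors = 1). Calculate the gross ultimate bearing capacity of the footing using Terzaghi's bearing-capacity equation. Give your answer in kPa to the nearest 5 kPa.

q_ult ≈ 495 kPa

Overburden at base level: q = 19.6 × 1.9 = 37.24 kPa.
Cohesion term c·N_c·s_c = 68.8 × 5.14 × 1.3 = 459.72 kPa; surcharge term q·N_q = 37.24 × 1 = 37.24 kPa.
q_ult = 459.72 + 37.24 = 496.96 kPa.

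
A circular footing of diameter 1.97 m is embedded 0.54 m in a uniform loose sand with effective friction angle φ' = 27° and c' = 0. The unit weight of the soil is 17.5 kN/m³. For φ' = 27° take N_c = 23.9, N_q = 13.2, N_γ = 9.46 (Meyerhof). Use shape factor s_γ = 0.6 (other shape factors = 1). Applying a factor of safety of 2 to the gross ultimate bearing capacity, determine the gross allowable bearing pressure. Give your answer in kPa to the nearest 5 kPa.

Effective surcharge at the founding depth q = γ·D_f = 17.5 × 0.54 = 9.45 kPa.
q_ult = q·N_q + 0.5·γ·B·N_γ·s_γ
     = 9.45 × 13.2 + 0.5 × 17.5 × 1.97 × 9.46 × 0.6
     = 124.74 + 97.84 = 222.58 kPa.
q_all = q_ult / FS = 222.58 / 2 = 111.29 kPa.

q_all ≈ 110 kPa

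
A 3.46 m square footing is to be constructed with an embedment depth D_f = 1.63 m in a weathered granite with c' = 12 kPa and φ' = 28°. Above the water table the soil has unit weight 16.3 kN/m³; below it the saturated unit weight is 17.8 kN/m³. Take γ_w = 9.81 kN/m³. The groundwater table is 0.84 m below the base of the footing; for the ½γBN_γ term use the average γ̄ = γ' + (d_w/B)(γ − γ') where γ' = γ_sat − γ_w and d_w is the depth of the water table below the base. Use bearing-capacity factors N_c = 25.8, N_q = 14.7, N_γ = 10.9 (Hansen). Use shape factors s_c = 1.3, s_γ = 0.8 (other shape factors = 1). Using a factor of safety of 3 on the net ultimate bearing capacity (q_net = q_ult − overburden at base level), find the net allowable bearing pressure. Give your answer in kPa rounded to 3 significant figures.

q_all(net) ≈ 306 kPa

Overburden at base level: q = 16.3 × 1.63 = 26.569 kPa.
The water table is 0.84 m below the base (< B = 3.46 m), so the ½γBN_γ term uses γ̄ = γ' + (d_w/B)(γ − γ') = 7.99 + (0.84/3.46)(16.3 − 7.99) = 10.007 kN/m³.
Cohesion term c·N_c·s_c = 12 × 25.8 × 1.3 = 402.48 kPa; surcharge term q·N_q = 26.569 × 14.7 = 390.56 kPa; self-weight term 0.5·γ·B·N_γ·s_γ = 0.5 × 10.007 × 3.46 × 10.9 × 0.8 = 150.97 kPa.
q_ult = 402.48 + 390.56 + 150.97 = 944.01 kPa.
q_net = 944.01 − 26.569 = 917.44 kPa.
q_all(net) = 917.44 / 3 = 305.81 kPa.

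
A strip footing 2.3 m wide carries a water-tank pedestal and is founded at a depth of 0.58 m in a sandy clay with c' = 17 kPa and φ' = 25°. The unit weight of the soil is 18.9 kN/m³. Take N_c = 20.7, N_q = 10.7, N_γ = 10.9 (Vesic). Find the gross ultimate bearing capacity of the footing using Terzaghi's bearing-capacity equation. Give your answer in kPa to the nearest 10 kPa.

q_ult ≈ 710 kPa

q = γ·D_f = 18.9 × 0.58 = 10.962 kPa.
c·N_c = 17 × 20.7 = 351.9 kPa
q·N_q = 10.962 × 10.7 = 117.29 kPa
0.5·γ·B·N_γ = 0.5 × 18.9 × 2.3 × 10.9 = 236.91 kPa
q_ult = 351.9 + 117.29 + 236.91 = 706.1 kPa.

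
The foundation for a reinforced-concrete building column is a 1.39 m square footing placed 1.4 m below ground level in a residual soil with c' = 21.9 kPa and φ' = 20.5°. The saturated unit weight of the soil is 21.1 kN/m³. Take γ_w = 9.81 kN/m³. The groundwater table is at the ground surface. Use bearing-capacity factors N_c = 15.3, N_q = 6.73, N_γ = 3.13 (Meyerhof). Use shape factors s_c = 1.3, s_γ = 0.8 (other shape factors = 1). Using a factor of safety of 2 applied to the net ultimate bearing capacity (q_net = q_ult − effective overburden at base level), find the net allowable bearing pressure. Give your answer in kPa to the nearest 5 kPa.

q_all(net) ≈ 275 kPa

Water table at ground surface, so effective unit weight γ' = 21.1 − 9.81 = 11.29 kN/m³ is used throughout; overburden q = 11.29 × 1.4 = 15.806 kPa; the same γ' applies in the ½γBN_γ term.
Cohesion term c·N_c·s_c = 21.9 × 15.3 × 1.3 = 435.59 kPa; surcharge term q·N_q = 15.806 × 6.73 = 106.37 kPa; self-weight term 0.5·γ·B·N_γ·s_γ = 0.5 × 11.29 × 1.39 × 3.13 × 0.8 = 19.648 kPa.
q_ult = 435.59 + 106.37 + 19.648 = 561.61 kPa.
Net ultimate: q_net = 561.61 − 15.806 = 545.81 kPa.
q_all(net) = 545.81 / 2 = 272.9 kPa.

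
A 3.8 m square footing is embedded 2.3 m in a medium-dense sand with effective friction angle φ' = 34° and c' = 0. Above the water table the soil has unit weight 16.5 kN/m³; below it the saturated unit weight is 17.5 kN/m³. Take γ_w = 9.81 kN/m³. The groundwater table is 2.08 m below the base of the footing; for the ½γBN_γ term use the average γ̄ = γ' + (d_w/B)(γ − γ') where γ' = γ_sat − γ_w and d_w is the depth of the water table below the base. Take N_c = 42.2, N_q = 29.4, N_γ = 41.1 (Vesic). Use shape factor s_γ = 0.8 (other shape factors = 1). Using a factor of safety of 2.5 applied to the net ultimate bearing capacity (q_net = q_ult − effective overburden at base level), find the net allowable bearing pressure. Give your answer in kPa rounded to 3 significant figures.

Overburden at base level: q = 16.5 × 2.3 = 37.95 kPa.
The water table is 2.08 m below the base (< B = 3.8 m), so the ½γBN_γ term uses γ̄ = γ' + (d_w/B)(γ − γ') = 7.69 + (2.08/3.8)(16.5 − 7.69) = 12.512 kN/m³.
Surcharge term q·N_q = 37.95 × 29.4 = 1115.7 kPa; self-weight term 0.5·γ·B·N_γ·s_γ = 0.5 × 12.512 × 3.8 × 41.1 × 0.8 = 781.67 kPa.
q_ult = 1115.7 + 781.67 = 1897.4 kPa.
Net ultimate: q_net = 1897.4 − 37.95 = 1859.4 kPa.
q_all(net) = 1859.4 / 2.5 = 743.78 kPa.

q_all(net) ≈ 744 kPa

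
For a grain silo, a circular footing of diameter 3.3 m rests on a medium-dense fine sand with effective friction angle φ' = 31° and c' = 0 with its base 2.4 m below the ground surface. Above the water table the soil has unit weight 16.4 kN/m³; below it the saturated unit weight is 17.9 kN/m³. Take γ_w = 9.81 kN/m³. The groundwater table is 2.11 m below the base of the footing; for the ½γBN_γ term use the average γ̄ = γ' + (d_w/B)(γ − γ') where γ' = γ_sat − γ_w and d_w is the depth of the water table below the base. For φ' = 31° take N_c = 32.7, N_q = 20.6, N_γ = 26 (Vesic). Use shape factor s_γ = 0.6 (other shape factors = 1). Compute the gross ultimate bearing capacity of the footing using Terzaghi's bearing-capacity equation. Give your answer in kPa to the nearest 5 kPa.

q_ult ≈ 1155 kPa

Effective surcharge at the founding depth q = γ·D_f = 16.4 × 2.4 = 39.36 kPa.
With d_w = 2.11 m < B, γ̄ = 8.09 + (2.11/3.3) × (16.4 − 8.09) = 13.403 kN/m³.
q_ult = q·N_q + 0.5·γ·B·N_γ·s_γ
     = 39.36 × 20.6 + 0.5 × 13.403 × 3.3 × 26 × 0.6
     = 810.82 + 345 = 1155.8 kPa.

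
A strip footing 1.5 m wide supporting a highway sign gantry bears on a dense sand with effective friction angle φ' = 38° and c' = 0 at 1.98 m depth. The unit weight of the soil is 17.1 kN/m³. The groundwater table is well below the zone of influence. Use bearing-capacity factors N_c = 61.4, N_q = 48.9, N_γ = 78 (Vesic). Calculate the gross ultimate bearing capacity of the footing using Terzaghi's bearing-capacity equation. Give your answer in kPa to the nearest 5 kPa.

Effective surcharge at the founding depth q = γ·D_f = 17.1 × 1.98 = 33.858 kPa.
q_ult = q·N_q + 0.5·γ·B·N_γ
     = 33.858 × 48.9 + 0.5 × 17.1 × 1.5 × 78
     = 1655.7 + 1000.4 = 2656 kPa.

q_ult ≈ 2655 kPa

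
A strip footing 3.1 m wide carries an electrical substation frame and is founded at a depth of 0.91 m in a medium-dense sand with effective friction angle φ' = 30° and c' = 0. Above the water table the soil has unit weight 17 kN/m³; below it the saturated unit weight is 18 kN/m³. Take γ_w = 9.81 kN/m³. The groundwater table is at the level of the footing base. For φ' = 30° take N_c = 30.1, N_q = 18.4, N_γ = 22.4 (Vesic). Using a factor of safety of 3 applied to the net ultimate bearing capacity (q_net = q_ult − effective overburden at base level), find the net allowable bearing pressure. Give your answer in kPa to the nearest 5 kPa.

q = γ·D_f = 17 × 0.91 = 15.47 kPa.
For the ½γBN_γ term take γ' = 18 − 9.81 = 8.19 kN/m³ (soil below base is submerged).
q·N_q = 15.47 × 18.4 = 284.65 kPa
0.5·γ·B·N_γ = 0.5 × 8.19 × 3.1 × 22.4 = 284.36 kPa
q_ult = 284.65 + 284.36 = 569 kPa.
Net ultimate: q_net = 569 − 15.47 = 553.53 kPa.
q_all(net) = 553.53 / 3 = 184.51 kPa.

q_all(net) ≈ 185 kPa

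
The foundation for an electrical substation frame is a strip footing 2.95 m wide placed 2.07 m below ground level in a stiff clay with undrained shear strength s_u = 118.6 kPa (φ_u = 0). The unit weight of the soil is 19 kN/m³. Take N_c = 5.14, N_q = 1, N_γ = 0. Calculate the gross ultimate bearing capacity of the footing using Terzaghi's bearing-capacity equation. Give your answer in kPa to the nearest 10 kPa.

Effective surcharge at the founding depth q = γ·D_f = 19 × 2.07 = 39.33 kPa.
q_ult = c·N_c + q·N_q
     = 118.6 × 5.14 + 39.33 × 1
     = 609.6 + 39.33 = 648.93 kPa.

q_ult ≈ 650 kPa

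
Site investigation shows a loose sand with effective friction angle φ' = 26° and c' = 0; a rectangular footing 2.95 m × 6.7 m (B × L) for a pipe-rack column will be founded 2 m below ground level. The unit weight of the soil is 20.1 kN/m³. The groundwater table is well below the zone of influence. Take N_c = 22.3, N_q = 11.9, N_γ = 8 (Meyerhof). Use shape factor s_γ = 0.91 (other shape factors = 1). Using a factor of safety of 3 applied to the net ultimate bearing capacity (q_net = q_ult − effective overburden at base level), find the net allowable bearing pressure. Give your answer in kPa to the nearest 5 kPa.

q_all(net) ≈ 220 kPa

Effective surcharge at the founding depth q = γ·D_f = 20.1 × 2 = 40.2 kPa.
q_ult = q·N_q + 0.5·γ·B·N_γ·s_γ
     = 40.2 × 11.9 + 0.5 × 20.1 × 2.95 × 8 × 0.91
     = 478.38 + 215.83 = 694.21 kPa.
Net ultimate: q_net = 694.21 − 40.2 = 654.01 kPa.
q_all(net) = 654.01 / 3 = 218 kPa.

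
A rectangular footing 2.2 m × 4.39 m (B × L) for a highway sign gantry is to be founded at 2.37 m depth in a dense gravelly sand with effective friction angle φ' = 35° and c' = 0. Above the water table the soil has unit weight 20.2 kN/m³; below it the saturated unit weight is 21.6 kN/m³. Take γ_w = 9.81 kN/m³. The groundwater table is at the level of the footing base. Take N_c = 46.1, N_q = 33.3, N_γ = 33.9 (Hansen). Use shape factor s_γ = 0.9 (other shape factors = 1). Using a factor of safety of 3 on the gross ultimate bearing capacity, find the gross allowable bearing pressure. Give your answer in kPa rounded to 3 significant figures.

Effective surcharge at the founding depth q = γ·D_f = 20.2 × 2.37 = 47.874 kPa.
The water table coincides with the base, so in the self-weight term γ → γ' = 11.79 kN/m³.
q_ult = q·N_q + 0.5·γ·B·N_γ·s_γ
     = 47.874 × 33.3 + 0.5 × 11.79 × 2.2 × 33.9 × 0.9
     = 1594.2 + 395.68 = 1989.9 kPa.
q_all = 1989.9 / 3 = 663.3 kPa.

q_all ≈ 663 kPa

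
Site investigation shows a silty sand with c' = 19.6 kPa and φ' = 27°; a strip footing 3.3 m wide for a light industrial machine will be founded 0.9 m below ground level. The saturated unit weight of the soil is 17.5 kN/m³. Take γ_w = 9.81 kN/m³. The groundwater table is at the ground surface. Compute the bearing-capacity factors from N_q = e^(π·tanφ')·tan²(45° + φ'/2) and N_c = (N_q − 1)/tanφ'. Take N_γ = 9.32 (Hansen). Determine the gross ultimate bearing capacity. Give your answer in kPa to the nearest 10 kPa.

tan27° = 0.5095, so N_q = e^(π×0.5095)·tan²(58.5°) = 4.957 × 2.663 = 13.2.
N_c = (13.2 − 1)/tan27° = 23.94.
Water table at ground surface, so effective unit weight γ' = 17.5 − 9.81 = 7.69 kN/m³ is used throughout; overburden q = 7.69 × 0.9 = 6.921 kPa; the same γ' applies in the ½γBN_γ term.
Cohesion term c·N_c = 19.6 × 23.942 = 469.27 kPa; surcharge term q·N_q = 6.921 × 13.199 = 91.351 kPa; self-weight term 0.5·γ·B·N_γ = 0.5 × 7.69 × 3.3 × 9.32 = 118.26 kPa.
q_ult = 469.27 + 91.351 + 118.26 = 678.87 kPa.

q_ult ≈ 680 kPa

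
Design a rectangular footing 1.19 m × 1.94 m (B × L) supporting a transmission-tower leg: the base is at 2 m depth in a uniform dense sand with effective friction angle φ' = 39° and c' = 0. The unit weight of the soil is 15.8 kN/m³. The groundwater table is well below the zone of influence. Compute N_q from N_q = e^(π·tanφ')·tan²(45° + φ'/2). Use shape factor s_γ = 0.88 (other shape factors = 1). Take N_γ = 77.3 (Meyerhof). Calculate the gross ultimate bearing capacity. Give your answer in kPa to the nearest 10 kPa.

q_ult ≈ 2410 kPa

tan39° = 0.8098, so N_q = e^(π×0.8098)·tan²(64.5°) = 12.731 × 4.395 = 55.96.
q = γ·D_f = 15.8 × 2 = 31.6 kPa.
q·N_q = 31.6 × 55.957 = 1768.3 kPa
0.5·γ·B·N_γ·s_γ = 0.5 × 15.8 × 1.19 × 77.3 × 0.88 = 639.49 kPa
q_ult = 1768.3 + 639.49 = 2407.7 kPa.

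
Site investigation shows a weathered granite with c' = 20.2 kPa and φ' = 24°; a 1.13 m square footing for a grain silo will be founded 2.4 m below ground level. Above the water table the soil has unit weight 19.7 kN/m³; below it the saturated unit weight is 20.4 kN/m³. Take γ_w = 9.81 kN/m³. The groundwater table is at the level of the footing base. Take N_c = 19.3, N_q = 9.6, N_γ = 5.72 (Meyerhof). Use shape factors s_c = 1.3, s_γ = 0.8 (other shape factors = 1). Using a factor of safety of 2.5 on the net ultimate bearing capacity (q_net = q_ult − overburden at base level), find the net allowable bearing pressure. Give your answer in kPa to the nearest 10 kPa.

q_all(net) ≈ 380 kPa

Overburden at base level: q = 19.7 × 2.4 = 47.28 kPa.
Below the base the soil is submerged, so the ½γBN_γ term uses γ' = 20.4 − 9.81 = 10.59 kN/m³.
Cohesion term c·N_c·s_c = 20.2 × 19.3 × 1.3 = 506.82 kPa; surcharge term q·N_q = 47.28 × 9.6 = 453.89 kPa; self-weight term 0.5·γ·B·N_γ·s_γ = 0.5 × 10.59 × 1.13 × 5.72 × 0.8 = 27.38 kPa.
q_ult = 506.82 + 453.89 + 27.38 = 988.09 kPa.
q_net = 988.09 − 47.28 = 940.81 kPa.
q_all(net) = 940.81 / 2.5 = 376.32 kPa.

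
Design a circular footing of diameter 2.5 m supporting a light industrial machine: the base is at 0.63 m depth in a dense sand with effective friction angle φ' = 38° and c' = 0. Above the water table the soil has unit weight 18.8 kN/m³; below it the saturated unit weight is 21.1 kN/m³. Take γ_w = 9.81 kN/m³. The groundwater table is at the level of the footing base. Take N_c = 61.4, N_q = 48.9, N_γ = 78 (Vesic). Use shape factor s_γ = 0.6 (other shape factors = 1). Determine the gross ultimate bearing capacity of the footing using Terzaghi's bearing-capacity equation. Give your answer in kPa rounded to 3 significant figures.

q_ult ≈ 1240 kPa

q = γ·D_f = 18.8 × 0.63 = 11.844 kPa.
For the ½γBN_γ term take γ' = 21.1 − 9.81 = 11.29 kN/m³ (soil below base is submerged).
q·N_q = 11.844 × 48.9 = 579.17 kPa
0.5·γ·B·N_γ·s_γ = 0.5 × 11.29 × 2.5 × 78 × 0.6 = 660.47 kPa
q_ult = 579.17 + 660.47 = 1239.6 kPa.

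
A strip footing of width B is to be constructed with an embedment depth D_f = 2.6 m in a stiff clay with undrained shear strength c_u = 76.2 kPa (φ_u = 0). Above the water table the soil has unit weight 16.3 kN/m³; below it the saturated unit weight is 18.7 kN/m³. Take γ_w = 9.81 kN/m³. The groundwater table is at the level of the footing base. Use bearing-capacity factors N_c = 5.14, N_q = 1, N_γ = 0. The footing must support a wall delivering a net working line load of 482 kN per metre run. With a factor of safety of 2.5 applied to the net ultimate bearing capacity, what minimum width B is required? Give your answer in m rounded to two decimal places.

B = 3.08 m

Effective surcharge at the founding depth q = γ·D_f = 16.3 × 2.6 = 42.38 kPa.
q_ult = c·N_c + q·N_q
     = 76.2 × 5.14 + 42.38 × 1
     = 391.67 + 42.38 = 434.05 kPa.
For φ = 0 the ½γBN_γ term vanishes, so q_ult is independent of B. q_net = 434.05 − 42.38 = 391.67 kPa; q_all(net) = 391.67/2.5 = 156.67 kPa.
Required width B = w / q_all(net) = 482 / 156.67 = 3.077 m.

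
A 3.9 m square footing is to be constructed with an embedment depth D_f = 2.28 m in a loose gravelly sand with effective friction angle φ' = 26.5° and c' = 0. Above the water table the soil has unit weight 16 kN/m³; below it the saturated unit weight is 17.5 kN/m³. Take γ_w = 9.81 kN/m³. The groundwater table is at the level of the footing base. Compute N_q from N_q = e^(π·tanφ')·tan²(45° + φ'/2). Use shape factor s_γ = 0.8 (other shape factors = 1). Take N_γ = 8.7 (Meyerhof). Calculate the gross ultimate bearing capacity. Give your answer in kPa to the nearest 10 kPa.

q_ult ≈ 560 kPa

tan26.5° = 0.4986, so N_q = e^(π×0.4986)·tan²(58.25°) = 4.789 × 2.611 = 12.51.
Overburden at base level: q = 16 × 2.28 = 36.48 kPa.
Below the base the soil is submerged, so the ½γBN_γ term uses γ' = 17.5 − 9.81 = 7.69 kN/m³.
Surcharge term q·N_q = 36.48 × 12.506 = 456.23 kPa; self-weight term 0.5·γ·B·N_γ·s_γ = 0.5 × 7.69 × 3.9 × 8.7 × 0.8 = 104.37 kPa.
q_ult = 456.23 + 104.37 = 560.6 kPa.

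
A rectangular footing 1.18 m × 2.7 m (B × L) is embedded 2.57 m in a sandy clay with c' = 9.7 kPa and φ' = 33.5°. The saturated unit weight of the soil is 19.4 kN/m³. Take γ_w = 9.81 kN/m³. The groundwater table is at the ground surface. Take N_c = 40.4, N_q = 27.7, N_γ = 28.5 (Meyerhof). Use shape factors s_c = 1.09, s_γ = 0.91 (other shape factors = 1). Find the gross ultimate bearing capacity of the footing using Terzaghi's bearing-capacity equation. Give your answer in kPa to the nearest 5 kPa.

Water table at ground surface, so effective unit weight γ' = 19.4 − 9.81 = 9.59 kN/m³ is used throughout; overburden q = 9.59 × 2.57 = 24.646 kPa; the same γ' applies in the ½γBN_γ term.
Cohesion term c·N_c·s_c = 9.7 × 40.4 × 1.09 = 427.15 kPa; surcharge term q·N_q = 24.646 × 27.7 = 682.7 kPa; self-weight term 0.5·γ·B·N_γ·s_γ = 0.5 × 9.59 × 1.18 × 28.5 × 0.91 = 146.74 kPa.
q_ult = 427.15 + 682.7 + 146.74 = 1256.6 kPa.

q_ult ≈ 1255 kPa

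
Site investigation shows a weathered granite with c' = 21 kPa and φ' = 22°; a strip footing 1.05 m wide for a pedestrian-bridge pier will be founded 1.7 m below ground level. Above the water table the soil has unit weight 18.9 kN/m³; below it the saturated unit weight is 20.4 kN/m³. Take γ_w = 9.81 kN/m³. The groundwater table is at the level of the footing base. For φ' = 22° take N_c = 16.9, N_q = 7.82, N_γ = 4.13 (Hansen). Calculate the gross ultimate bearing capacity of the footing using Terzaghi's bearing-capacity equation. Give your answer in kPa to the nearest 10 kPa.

q = γ·D_f = 18.9 × 1.7 = 32.13 kPa.
For the ½γBN_γ term take γ' = 20.4 − 9.81 = 10.59 kN/m³ (soil below base is submerged).
c·N_c = 21 × 16.9 = 354.9 kPa
q·N_q = 32.13 × 7.82 = 251.26 kPa
0.5·γ·B·N_γ = 0.5 × 10.59 × 1.05 × 4.13 = 22.962 kPa
q_ult = 354.9 + 251.26 + 22.962 = 629.12 kPa.

q_ult ≈ 630 kPa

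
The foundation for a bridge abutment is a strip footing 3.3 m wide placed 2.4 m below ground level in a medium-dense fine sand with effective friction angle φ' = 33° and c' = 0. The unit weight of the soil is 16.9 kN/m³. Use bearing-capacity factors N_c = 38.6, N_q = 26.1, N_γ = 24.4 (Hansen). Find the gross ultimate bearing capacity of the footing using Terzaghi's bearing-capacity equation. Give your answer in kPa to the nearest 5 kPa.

Overburden at base level: q = 16.9 × 2.4 = 40.56 kPa.
Surcharge term q·N_q = 40.56 × 26.1 = 1058.6 kPa; self-weight term 0.5·γ·B·N_γ = 0.5 × 16.9 × 3.3 × 24.4 = 680.39 kPa.
q_ult = 1058.6 + 680.39 = 1739 kPa.

q_ult ≈ 1740 kPa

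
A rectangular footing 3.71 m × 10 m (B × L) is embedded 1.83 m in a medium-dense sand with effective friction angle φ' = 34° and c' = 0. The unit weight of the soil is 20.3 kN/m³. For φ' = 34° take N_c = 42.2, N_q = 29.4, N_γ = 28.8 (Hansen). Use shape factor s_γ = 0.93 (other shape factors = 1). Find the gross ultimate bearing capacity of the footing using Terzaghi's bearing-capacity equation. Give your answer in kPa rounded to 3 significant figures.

Overburden at base level: q = 20.3 × 1.83 = 37.149 kPa.
Surcharge term q·N_q = 37.149 × 29.4 = 1092.2 kPa; self-weight term 0.5·γ·B·N_γ·s_γ = 0.5 × 20.3 × 3.71 × 28.8 × 0.93 = 1008.6 kPa.
q_ult = 1092.2 + 1008.6 = 2100.8 kPa.

q_ult ≈ 2100 kPa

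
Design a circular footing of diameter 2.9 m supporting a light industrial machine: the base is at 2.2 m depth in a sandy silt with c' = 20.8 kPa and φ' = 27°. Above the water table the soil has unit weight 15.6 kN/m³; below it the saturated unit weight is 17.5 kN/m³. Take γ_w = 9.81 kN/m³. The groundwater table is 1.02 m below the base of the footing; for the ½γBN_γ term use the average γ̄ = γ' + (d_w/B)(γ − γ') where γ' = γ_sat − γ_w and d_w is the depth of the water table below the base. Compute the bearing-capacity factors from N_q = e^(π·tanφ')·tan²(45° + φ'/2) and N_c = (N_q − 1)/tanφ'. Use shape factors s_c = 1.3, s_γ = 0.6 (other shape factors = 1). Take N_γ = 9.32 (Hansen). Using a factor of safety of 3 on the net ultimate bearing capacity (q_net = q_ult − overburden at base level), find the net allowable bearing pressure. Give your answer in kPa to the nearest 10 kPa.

N_q = e^(π·tan27°)·tan²(58.5°) = 13.2; N_c = (N_q − 1)/tanφ' = 23.94.
Overburden at base level: q = 15.6 × 2.2 = 34.32 kPa.
The water table is 1.02 m below the base (< B = 2.9 m), so the ½γBN_γ term uses γ̄ = γ' + (d_w/B)(γ − γ') = 7.69 + (1.02/2.9)(15.6 − 7.69) = 10.472 kN/m³.
Cohesion term c·N_c·s_c = 20.8 × 23.942 × 1.3 = 647.4 kPa; surcharge term q·N_q = 34.32 × 13.199 = 452.99 kPa; self-weight term 0.5·γ·B·N_γ·s_γ = 0.5 × 10.472 × 2.9 × 9.32 × 0.6 = 84.912 kPa.
q_ult = 647.4 + 452.99 + 84.912 = 1185.3 kPa.
q_net = 1185.3 − 34.32 = 1151 kPa.
q_all(net) = 1151 / 3 = 383.66 kPa.

q_all(net) ≈ 380 kPa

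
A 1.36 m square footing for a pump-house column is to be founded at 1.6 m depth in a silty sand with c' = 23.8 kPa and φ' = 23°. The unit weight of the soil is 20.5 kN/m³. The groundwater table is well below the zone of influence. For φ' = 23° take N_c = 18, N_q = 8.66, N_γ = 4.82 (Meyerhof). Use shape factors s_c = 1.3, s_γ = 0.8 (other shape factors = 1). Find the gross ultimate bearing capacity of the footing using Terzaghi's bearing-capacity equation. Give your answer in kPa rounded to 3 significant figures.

q_ult ≈ 895 kPa

Effective surcharge at the founding depth q = γ·D_f = 20.5 × 1.6 = 32.8 kPa.
q_ult = c·N_c·s_c + q·N_q + 0.5·γ·B·N_γ·s_γ
     = 23.8 × 18 × 1.3 + 32.8 × 8.66 + 0.5 × 20.5 × 1.36 × 4.82 × 0.8
     = 556.92 + 284.05 + 53.753 = 894.72 kPa.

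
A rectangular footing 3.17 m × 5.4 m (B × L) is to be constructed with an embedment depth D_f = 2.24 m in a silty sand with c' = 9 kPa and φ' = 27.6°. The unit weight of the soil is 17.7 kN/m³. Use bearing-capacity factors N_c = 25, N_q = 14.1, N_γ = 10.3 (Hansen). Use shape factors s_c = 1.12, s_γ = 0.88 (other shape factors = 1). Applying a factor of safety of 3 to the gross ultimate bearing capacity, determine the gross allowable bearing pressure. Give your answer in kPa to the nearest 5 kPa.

q_all ≈ 355 kPa

Overburden at base level: q = 17.7 × 2.24 = 39.648 kPa.
Cohesion term c·N_c·s_c = 9 × 25 × 1.12 = 252 kPa; surcharge term q·N_q = 39.648 × 14.1 = 559.04 kPa; self-weight term 0.5·γ·B·N_γ·s_γ = 0.5 × 17.7 × 3.17 × 10.3 × 0.88 = 254.29 kPa.
q_ult = 252 + 559.04 + 254.29 = 1065.3 kPa.
q_all = q_ult / FS = 1065.3 / 3 = 355.11 kPa.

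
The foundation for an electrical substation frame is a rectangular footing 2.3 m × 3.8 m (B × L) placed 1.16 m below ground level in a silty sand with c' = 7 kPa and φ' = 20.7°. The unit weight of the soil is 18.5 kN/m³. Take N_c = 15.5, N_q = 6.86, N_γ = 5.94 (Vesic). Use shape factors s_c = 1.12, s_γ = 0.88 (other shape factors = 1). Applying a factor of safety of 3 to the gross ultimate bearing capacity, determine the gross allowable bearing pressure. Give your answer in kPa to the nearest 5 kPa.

Effective surcharge at the founding depth q = γ·D_f = 18.5 × 1.16 = 21.46 kPa.
q_ult = c·N_c·s_c + q·N_q + 0.5·γ·B·N_γ·s_γ
     = 7 × 15.5 × 1.12 + 21.46 × 6.86 + 0.5 × 18.5 × 2.3 × 5.94 × 0.88
     = 121.52 + 147.22 + 111.21 = 379.94 kPa.
q_all = q_ult / FS = 379.94 / 3 = 126.65 kPa.

q_all ≈ 125 kPa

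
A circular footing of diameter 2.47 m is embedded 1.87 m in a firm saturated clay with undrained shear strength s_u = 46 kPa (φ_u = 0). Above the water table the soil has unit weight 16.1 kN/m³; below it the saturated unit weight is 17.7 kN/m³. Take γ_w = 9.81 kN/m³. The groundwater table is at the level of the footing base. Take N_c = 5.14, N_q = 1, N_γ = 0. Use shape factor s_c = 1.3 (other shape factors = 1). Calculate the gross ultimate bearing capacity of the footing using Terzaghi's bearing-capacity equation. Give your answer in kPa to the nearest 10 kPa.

q_ult ≈ 340 kPa

Effective surcharge at the founding depth q = γ·D_f = 16.1 × 1.87 = 30.107 kPa.
q_ult = c·N_c·s_c + q·N_q
     = 46 × 5.14 × 1.3 + 30.107 × 1
     = 307.37 + 30.107 = 337.48 kPa.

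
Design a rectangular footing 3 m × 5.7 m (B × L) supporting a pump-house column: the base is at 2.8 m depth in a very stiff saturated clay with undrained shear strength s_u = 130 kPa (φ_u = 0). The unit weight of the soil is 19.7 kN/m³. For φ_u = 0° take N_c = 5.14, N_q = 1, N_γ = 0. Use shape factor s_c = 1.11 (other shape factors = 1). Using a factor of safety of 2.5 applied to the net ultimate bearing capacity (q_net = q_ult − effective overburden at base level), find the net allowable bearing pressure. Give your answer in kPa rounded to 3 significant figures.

q_all(net) ≈ 297 kPa

Overburden at base level: q = 19.7 × 2.8 = 55.16 kPa.
Cohesion term c·N_c·s_c = 130 × 5.14 × 1.11 = 741.7 kPa; surcharge term q·N_q = 55.16 × 1 = 55.16 kPa.
q_ult = 741.7 + 55.16 = 796.86 kPa.
Net ultimate: q_net = 796.86 − 55.16 = 741.7 kPa.
q_all(net) = 741.7 / 2.5 = 296.68 kPa.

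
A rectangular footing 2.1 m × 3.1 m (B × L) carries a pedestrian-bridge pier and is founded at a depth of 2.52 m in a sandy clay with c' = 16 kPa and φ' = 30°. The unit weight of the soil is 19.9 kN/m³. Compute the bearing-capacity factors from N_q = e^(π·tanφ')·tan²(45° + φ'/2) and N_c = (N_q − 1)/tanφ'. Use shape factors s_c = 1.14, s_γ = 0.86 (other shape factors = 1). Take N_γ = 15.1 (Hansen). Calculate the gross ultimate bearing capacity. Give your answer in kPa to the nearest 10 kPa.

q_ult ≈ 1740 kPa

tan30° = 0.5774, so N_q = e^(π×0.5774)·tan²(60°) = 6.134 × 3.0 = 18.4.
N_c = (18.4 − 1)/tan30° = 30.14.
Effective surcharge at the founding depth q = γ·D_f = 19.9 × 2.52 = 50.148 kPa.
q_ult = c·N_c·s_c + q·N_q + 0.5·γ·B·N_γ·s_γ
     = 16 × 30.14 × 1.14 + 50.148 × 18.401 + 0.5 × 19.9 × 2.1 × 15.1 × 0.86
     = 549.75 + 922.78 + 271.34 = 1743.9 kPa.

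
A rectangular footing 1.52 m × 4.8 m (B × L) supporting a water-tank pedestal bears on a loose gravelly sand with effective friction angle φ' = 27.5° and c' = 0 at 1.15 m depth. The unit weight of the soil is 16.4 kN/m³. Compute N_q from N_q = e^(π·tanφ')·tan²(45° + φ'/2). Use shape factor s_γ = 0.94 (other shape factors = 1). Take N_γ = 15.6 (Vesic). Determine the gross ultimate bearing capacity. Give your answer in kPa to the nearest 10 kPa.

q_ult ≈ 450 kPa

tan27.5° = 0.5206, so N_q = e^(π×0.5206)·tan²(58.75°) = 5.132 × 2.716 = 13.94.
q = γ·D_f = 16.4 × 1.15 = 18.86 kPa.
q·N_q = 18.86 × 13.936 = 262.83 kPa
0.5·γ·B·N_γ·s_γ = 0.5 × 16.4 × 1.52 × 15.6 × 0.94 = 182.77 kPa
q_ult = 262.83 + 182.77 = 445.6 kPa.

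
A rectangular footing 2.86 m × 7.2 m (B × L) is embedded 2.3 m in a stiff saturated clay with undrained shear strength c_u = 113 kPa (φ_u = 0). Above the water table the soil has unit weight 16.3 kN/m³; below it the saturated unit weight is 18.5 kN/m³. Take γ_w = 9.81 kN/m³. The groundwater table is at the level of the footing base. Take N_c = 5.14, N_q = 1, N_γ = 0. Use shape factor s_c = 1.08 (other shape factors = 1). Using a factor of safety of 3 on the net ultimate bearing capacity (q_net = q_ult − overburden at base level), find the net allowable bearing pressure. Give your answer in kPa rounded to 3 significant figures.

Overburden at base level: q = 16.3 × 2.3 = 37.49 kPa.
Cohesion term c·N_c·s_c = 113 × 5.14 × 1.08 = 627.29 kPa; surcharge term q·N_q = 37.49 × 1 = 37.49 kPa.
q_ult = 627.29 + 37.49 = 664.78 kPa.
q_net = 664.78 − 37.49 = 627.29 kPa.
q_all(net) = 627.29 / 3 = 209.1 kPa.

q_all(net) ≈ 209 kPa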